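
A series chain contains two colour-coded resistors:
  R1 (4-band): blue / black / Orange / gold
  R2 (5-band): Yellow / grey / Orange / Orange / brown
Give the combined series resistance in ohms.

R1: blue, black → 60; orange ×10^3 → 60000 Ω.
R2: yellow, grey, orange → 483; orange ×10^3 → 483000 Ω.
Series: 60000 + 483000 = 543000 Ω.

543000 Ω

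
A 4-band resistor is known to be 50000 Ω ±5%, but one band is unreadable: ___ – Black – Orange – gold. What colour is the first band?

50000 Ω = 50 × 10^3.
The first band gives digit 5 of the significand, and 5 is green.

green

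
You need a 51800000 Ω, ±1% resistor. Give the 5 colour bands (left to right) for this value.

51800000 Ω = 518 × 10^5.
5 → green
1 → brown
8 → grey
Multiplier 10^5 → green.
±1% tolerance → brown.

green, brown, grey, green, brown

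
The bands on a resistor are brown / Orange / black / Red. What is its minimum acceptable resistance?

12.74 Ω

Brown → 1 (first significant figure)
Orange → 3 (second significant figure)
Black → ×1 multiplier
Red → ±2% tolerance
13 × 1 = 13 Ω
Minimum = 13 × (1 − 2/100) = 12.74 Ω.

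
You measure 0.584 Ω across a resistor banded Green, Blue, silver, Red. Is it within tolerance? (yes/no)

Green → 5 (first significant figure)
Blue → 6 (second significant figure)
Silver → ×0.01 multiplier
Red → ±2% tolerance
56 × 0.01 = 0.56 Ω
Allowed range: 0.5488 Ω to 0.5712 Ω.
0.584 Ω lies outside that range.

no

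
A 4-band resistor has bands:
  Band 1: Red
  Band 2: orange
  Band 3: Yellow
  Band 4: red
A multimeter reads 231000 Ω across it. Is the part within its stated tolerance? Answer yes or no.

yes

Red → 2 (first significant figure)
Orange → 3 (second significant figure)
Yellow → ×10^4 multiplier
Red → ±2% tolerance
23 × 10000 = 230000 Ω
Allowed range: 225400 Ω to 234600 Ω.
231000 Ω lies inside that range.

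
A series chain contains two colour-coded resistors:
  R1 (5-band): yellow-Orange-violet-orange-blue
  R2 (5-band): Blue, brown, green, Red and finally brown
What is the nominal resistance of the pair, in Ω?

498500 Ω

R1: yellow, orange, violet → 437; orange ×10^3 → 437000 Ω.
R2: blue, brown, green → 615; red ×10^2 → 61500 Ω.
Series: 437000 + 61500 = 498500 Ω.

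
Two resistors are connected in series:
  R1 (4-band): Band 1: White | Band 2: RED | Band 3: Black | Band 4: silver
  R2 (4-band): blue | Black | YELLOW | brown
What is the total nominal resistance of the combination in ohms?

600092 Ω

R1: white, red → 92; black ×1 → 92 Ω.
R2: blue, black → 60; yellow ×10^4 → 600000 Ω.
Series: 92 + 600000 = 600092 Ω.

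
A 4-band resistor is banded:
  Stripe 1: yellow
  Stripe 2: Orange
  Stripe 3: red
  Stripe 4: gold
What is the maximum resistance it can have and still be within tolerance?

4515 Ω

Yellow → 4 (first significant figure)
Orange → 3 (second significant figure)
Red → ×10^2 multiplier
Gold → ±5% tolerance
43 × 100 = 4300 Ω
Maximum = 4300 × (1 + 5/100) = 4515 Ω.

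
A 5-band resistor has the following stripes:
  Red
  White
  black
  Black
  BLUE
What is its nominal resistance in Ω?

Red → 2 (first significant figure)
White → 9 (second significant figure)
Black → 0 (third significant figure)
Black → ×1 multiplier
290 × 1 = 290 Ω

290 Ω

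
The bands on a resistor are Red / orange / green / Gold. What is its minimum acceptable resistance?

2185000 Ω

Red → 2 (first significant figure)
Orange → 3 (second significant figure)
Green → ×10^5 multiplier
Gold → ±5% tolerance
23 × 100000 = 2300000 Ω
Minimum = 2300000 × (1 − 5/100) = 2185000 Ω.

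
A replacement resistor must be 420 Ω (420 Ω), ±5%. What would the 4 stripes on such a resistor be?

yellow, red, brown, gold

420 Ω = 42 × 10^1.
4 → yellow
2 → red
Multiplier 10^1 → brown.
±5% tolerance → gold.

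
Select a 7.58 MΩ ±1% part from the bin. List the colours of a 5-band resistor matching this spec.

7580000 Ω = 758 × 10^4.
7 → violet
5 → green
8 → grey
Multiplier 10^4 → yellow.
±1% tolerance → brown.

violet, green, grey, yellow, brown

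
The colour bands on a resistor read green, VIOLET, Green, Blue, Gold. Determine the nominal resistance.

Green → 5 (first significant figure)
Violet → 7 (second significant figure)
Green → 5 (third significant figure)
Blue → ×10^6 multiplier
575 × 1000000 = 575000000 Ω

575000000 Ω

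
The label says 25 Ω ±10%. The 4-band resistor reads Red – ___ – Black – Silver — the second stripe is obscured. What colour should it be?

25 Ω = 25 × 10^0.
The second band gives digit 5 of the significand, and 5 is green.

green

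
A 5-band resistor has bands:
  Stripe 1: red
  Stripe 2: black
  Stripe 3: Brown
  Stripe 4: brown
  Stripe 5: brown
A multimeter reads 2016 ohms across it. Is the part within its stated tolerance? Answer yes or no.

Red → 2 (first significant figure)
Black → 0 (second significant figure)
Brown → 1 (third significant figure)
Brown → ×10 multiplier
Brown → ±1% tolerance
201 × 10 = 2010 Ω
Allowed range: 1989.9 Ω to 2030.1 Ω.
2016 ohms lies inside that range.

yes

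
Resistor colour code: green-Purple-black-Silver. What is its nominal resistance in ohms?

57 Ω

Green → 5 (first significant figure)
Violet → 7 (second significant figure)
Black → ×1 multiplier
57 × 1 = 57 Ω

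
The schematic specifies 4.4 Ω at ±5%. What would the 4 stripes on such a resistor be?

4.4 Ω = 44 × 10^-1.
4 → yellow
4 → yellow
Multiplier 10^-1 → gold.
±5% tolerance → gold.

yellow, yellow, gold, gold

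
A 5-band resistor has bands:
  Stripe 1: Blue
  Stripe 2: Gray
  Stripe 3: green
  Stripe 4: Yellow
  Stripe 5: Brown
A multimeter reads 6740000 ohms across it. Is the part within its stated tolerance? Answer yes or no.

Blue → 6 (first significant figure)
Grey → 8 (second significant figure)
Green → 5 (third significant figure)
Yellow → ×10^4 multiplier
Brown → ±1% tolerance
685 × 10000 = 6850000 Ω
Allowed range: 6781500 Ω to 6918500 Ω.
6740000 ohms lies outside that range.

no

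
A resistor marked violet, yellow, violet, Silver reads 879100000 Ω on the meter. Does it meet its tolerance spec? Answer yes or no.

no

Violet → 7 (first significant figure)
Yellow → 4 (second significant figure)
Violet → ×10^7 multiplier
Silver → ±10% tolerance
74 × 10000000 = 740000000 Ω
Allowed range: 666000000 Ω to 814000000 Ω.
879100000 Ω lies outside that range.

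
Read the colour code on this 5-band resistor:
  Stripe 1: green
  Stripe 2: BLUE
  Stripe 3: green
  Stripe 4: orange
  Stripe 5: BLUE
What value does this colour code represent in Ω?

565000 Ω

Green → 5 (first significant figure)
Blue → 6 (second significant figure)
Green → 5 (third significant figure)
Orange → ×10^3 multiplier
565 × 1000 = 565000 Ω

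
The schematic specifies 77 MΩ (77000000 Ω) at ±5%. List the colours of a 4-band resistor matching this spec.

77000000 Ω = 77 × 10^6.
7 → violet
7 → violet
Multiplier 10^6 → blue.
±5% tolerance → gold.

violet, violet, blue, gold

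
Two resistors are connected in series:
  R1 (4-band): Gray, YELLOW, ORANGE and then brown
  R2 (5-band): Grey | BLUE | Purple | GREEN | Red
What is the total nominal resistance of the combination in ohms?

86784000 Ω

R1: grey, yellow → 84; orange ×10^3 → 84000 Ω.
R2: grey, blue, violet → 867; green ×10^5 → 86700000 Ω.
Series: 84000 + 86700000 = 86784000 Ω.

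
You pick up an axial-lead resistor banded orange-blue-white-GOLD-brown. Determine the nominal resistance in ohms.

Orange → 3 (first significant figure)
Blue → 6 (second significant figure)
White → 9 (third significant figure)
Gold → ×0.1 multiplier
369 × 0.1 = 36.9 Ω

36.9 Ω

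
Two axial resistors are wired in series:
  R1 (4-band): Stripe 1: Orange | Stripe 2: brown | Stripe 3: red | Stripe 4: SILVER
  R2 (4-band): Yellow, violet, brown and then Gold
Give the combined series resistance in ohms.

R1: orange, brown → 31; red ×10^2 → 3100 Ω.
R2: yellow, violet → 47; brown ×10 → 470 Ω.
Series: 3100 + 470 = 3570 Ω.

3570 Ω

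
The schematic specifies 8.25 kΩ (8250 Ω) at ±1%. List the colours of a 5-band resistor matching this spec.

8250 Ω = 825 × 10^1.
8 → grey
2 → red
5 → green
Multiplier 10^1 → brown.
±1% tolerance → brown.

grey, red, green, brown, brown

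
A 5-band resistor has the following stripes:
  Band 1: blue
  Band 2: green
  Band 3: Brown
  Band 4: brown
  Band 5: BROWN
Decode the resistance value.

6510 Ω

Blue → 6 (first significant figure)
Green → 5 (second significant figure)
Brown → 1 (third significant figure)
Brown → ×10 multiplier
651 × 10 = 6510 Ω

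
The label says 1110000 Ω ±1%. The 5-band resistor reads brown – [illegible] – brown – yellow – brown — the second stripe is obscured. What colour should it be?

1110000 Ω = 111 × 10^4.
The second band gives digit 1 of the significand, and 1 is brown.

brown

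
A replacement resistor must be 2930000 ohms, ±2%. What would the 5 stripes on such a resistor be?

red, white, orange, yellow, red

2930000 Ω = 293 × 10^4.
2 → red
9 → white
3 → orange
Multiplier 10^4 → yellow.
±2% tolerance → red.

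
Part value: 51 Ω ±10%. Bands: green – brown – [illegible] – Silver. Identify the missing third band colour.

51 Ω = 51 × 10^0.
The third band is the multiplier, 10^0, which is black.

black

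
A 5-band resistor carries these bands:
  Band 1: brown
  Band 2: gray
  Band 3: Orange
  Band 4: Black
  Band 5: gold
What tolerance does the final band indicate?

±5%

The last band, gold, is the tolerance band.
Gold corresponds to ±5%.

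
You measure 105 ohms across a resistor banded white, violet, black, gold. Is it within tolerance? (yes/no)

White → 9 (first significant figure)
Violet → 7 (second significant figure)
Black → ×1 multiplier
Gold → ±5% tolerance
97 × 1 = 97 Ω
Allowed range: 92.15 Ω to 101.85 Ω.
105 ohms lies outside that range.

no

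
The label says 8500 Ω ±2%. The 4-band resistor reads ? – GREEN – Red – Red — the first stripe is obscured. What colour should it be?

grey

8500 Ω = 85 × 10^2.
The first band gives digit 8 of the significand, and 8 is grey.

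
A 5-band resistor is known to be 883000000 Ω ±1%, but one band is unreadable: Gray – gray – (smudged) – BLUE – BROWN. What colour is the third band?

883000000 Ω = 883 × 10^6.
The third band gives digit 3 of the significand, and 3 is orange.

orange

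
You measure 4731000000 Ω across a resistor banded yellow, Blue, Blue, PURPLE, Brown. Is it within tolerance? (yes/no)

no

Yellow → 4 (first significant figure)
Blue → 6 (second significant figure)
Blue → 6 (third significant figure)
Violet → ×10^7 multiplier
Brown → ±1% tolerance
466 × 10000000 = 4660000000 Ω
Allowed range: 4613400000 Ω to 4706600000 Ω.
4731000000 Ω lies outside that range.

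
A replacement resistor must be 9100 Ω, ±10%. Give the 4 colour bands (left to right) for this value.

9100 Ω = 91 × 10^2.
9 → white
1 → brown
Multiplier 10^2 → red.
±10% tolerance → silver.

white, brown, red, silver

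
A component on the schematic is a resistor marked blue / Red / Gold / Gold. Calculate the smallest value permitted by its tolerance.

5.89 Ω

Blue → 6 (first significant figure)
Red → 2 (second significant figure)
Gold → ×0.1 multiplier
Gold → ±5% tolerance
62 × 0.1 = 6.2 Ω
Smallest = 6.2 × (1 − 5/100) = 5.89 Ω.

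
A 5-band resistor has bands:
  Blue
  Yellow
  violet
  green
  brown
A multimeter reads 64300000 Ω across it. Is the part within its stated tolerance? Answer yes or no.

yes

Blue → 6 (first significant figure)
Yellow → 4 (second significant figure)
Violet → 7 (third significant figure)
Green → ×10^5 multiplier
Brown → ±1% tolerance
647 × 100000 = 64700000 Ω
Allowed range: 64053000 Ω to 65347000 Ω.
64300000 Ω lies inside that range.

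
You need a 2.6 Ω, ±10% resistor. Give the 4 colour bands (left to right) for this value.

2.6 Ω = 26 × 10^-1.
2 → red
6 → blue
Multiplier 10^-1 → gold.
±10% tolerance → silver.

red, blue, gold, silver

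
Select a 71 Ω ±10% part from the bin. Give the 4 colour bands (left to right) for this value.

71 Ω = 71 × 10^0.
7 → violet
1 → brown
Multiplier 10^0 → black.
±10% tolerance → silver.

violet, brown, black, silver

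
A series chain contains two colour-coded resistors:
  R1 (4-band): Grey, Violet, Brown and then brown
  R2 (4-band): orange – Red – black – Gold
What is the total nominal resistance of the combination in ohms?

902 Ω

R1: grey, violet → 87; brown ×10 → 870 Ω.
R2: orange, red → 32; black ×1 → 32 Ω.
Series: 870 + 32 = 902 Ω.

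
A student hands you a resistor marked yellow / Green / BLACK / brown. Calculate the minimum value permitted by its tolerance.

44.55 Ω

Yellow → 4 (first significant figure)
Green → 5 (second significant figure)
Black → ×1 multiplier
Brown → ±1% tolerance
45 × 1 = 45 Ω
Minimum = 45 × (1 − 1/100) = 44.55 Ω.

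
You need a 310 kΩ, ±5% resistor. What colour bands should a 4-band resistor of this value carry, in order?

orange, brown, yellow, gold

310000 Ω = 31 × 10^4.
3 → orange
1 → brown
Multiplier 10^4 → yellow.
±5% tolerance → gold.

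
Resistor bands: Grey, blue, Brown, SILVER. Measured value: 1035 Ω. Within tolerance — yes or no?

no

Grey → 8 (first significant figure)
Blue → 6 (second significant figure)
Brown → ×10 multiplier
Silver → ±10% tolerance
86 × 10 = 860 Ω
Allowed range: 774 Ω to 946 Ω.
1035 Ω lies outside that range.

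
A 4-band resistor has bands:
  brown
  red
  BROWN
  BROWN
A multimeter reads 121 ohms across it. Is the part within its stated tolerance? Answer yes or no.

Brown → 1 (first significant figure)
Red → 2 (second significant figure)
Brown → ×10 multiplier
Brown → ±1% tolerance
12 × 10 = 120 Ω
Allowed range: 118.8 Ω to 121.2 Ω.
121 ohms lies inside that range.

yes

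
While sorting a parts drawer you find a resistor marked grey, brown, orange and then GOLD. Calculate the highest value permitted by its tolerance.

85050 Ω

Grey → 8 (first significant figure)
Brown → 1 (second significant figure)
Orange → ×10^3 multiplier
Gold → ±5% tolerance
81 × 1000 = 81000 Ω
Highest = 81000 × (1 + 5/100) = 85050 Ω.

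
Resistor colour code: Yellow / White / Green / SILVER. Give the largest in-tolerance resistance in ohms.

Yellow → 4 (first significant figure)
White → 9 (second significant figure)
Green → ×10^5 multiplier
Silver → ±10% tolerance
49 × 100000 = 4900000 Ω
Largest = 4900000 × (1 + 10/100) = 5390000 Ω.

5390000 Ω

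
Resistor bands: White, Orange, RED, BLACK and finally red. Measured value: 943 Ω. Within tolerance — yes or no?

yes

White → 9 (first significant figure)
Orange → 3 (second significant figure)
Red → 2 (third significant figure)
Black → ×1 multiplier
Red → ±2% tolerance
932 × 1 = 932 Ω
Allowed range: 913.36 Ω to 950.64 Ω.
943 Ω lies inside that range.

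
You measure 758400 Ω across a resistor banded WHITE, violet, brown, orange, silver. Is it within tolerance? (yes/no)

White → 9 (first significant figure)
Violet → 7 (second significant figure)
Brown → 1 (third significant figure)
Orange → ×10^3 multiplier
Silver → ±10% tolerance
971 × 1000 = 971000 Ω
Allowed range: 873900 Ω to 1068100 Ω.
758400 Ω lies outside that range.

no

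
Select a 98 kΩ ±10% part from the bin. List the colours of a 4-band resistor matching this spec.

98000 Ω = 98 × 10^3.
9 → white
8 → grey
Multiplier 10^3 → orange.
±10% tolerance → silver.

white, grey, orange, silver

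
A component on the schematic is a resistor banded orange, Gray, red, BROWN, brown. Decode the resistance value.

3820 Ω

Orange → 3 (first significant figure)
Grey → 8 (second significant figure)
Red → 2 (third significant figure)
Brown → ×10 multiplier
382 × 10 = 3820 Ω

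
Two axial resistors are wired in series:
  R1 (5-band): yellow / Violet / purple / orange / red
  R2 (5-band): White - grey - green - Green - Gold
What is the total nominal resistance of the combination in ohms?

R1: yellow, violet, violet → 477; orange ×10^3 → 477000 Ω.
R2: white, grey, green → 985; green ×10^5 → 98500000 Ω.
Series: 477000 + 98500000 = 98977000 Ω.

98977000 Ω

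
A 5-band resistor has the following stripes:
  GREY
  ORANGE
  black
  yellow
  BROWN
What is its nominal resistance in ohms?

Grey → 8 (first significant figure)
Orange → 3 (second significant figure)
Black → 0 (third significant figure)
Yellow → ×10^4 multiplier
830 × 10000 = 8300000 Ω

8300000 Ω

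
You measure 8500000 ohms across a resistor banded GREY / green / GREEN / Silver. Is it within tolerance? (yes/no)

yes

Grey → 8 (first significant figure)
Green → 5 (second significant figure)
Green → ×10^5 multiplier
Silver → ±10% tolerance
85 × 100000 = 8500000 Ω
Allowed range: 7650000 Ω to 9350000 Ω.
8500000 ohms lies inside that range.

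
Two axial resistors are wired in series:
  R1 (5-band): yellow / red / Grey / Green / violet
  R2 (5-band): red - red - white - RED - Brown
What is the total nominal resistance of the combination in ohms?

R1: yellow, red, grey → 428; green ×10^5 → 42800000 Ω.
R2: red, red, white → 229; red ×10^2 → 22900 Ω.
Series: 42800000 + 22900 = 42822900 Ω.

42822900 Ω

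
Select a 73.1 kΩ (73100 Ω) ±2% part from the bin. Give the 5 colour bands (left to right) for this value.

violet, orange, brown, red, red

73100 Ω = 731 × 10^2.
7 → violet
3 → orange
1 → brown
Multiplier 10^2 → red.
±2% tolerance → red.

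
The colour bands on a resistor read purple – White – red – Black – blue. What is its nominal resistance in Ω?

792 Ω

Violet → 7 (first significant figure)
White → 9 (second significant figure)
Red → 2 (third significant figure)
Black → ×1 multiplier
792 × 1 = 792 Ω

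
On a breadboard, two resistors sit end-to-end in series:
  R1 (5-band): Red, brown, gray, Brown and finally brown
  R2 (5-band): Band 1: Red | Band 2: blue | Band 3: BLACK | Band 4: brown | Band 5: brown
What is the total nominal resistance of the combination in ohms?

R1: red, brown, grey → 218; brown ×10 → 2180 Ω.
R2: red, blue, black → 260; brown ×10 → 2600 Ω.
Series: 2180 + 2600 = 4780 Ω.

4780 Ω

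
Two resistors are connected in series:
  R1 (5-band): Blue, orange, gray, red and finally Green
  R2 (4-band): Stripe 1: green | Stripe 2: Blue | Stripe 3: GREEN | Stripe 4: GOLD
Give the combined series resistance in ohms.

5663800 Ω

R1: blue, orange, grey → 638; red ×10^2 → 63800 Ω.
R2: green, blue → 56; green ×10^5 → 5600000 Ω.
Series: 63800 + 5600000 = 5663800 Ω.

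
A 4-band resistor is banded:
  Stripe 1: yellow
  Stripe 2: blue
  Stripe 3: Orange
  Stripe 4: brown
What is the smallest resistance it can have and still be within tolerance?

Yellow → 4 (first significant figure)
Blue → 6 (second significant figure)
Orange → ×10^3 multiplier
Brown → ±1% tolerance
46 × 1000 = 46000 Ω
Smallest = 46000 × (1 − 1/100) = 45540 Ω.

45540 Ω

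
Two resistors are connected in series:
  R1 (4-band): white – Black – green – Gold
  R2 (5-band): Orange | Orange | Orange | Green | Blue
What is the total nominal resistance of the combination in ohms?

R1: white, black → 90; green ×10^5 → 9000000 Ω.
R2: orange, orange, orange → 333; green ×10^5 → 33300000 Ω.
Series: 9000000 + 33300000 = 42300000 Ω.

42300000 Ω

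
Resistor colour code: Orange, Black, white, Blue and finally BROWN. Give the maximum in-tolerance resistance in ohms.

312090000 Ω

Orange → 3 (first significant figure)
Black → 0 (second significant figure)
White → 9 (third significant figure)
Blue → ×10^6 multiplier
Brown → ±1% tolerance
309 × 1000000 = 309000000 Ω
Maximum = 309000000 × (1 + 1/100) = 312090000 Ω.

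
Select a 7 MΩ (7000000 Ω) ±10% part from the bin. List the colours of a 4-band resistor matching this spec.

violet, black, green, silver

7000000 Ω = 70 × 10^5.
7 → violet
0 → black
Multiplier 10^5 → green.
±10% tolerance → silver.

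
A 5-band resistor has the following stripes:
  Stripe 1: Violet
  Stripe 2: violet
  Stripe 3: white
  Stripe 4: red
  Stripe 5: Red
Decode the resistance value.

Violet → 7 (first significant figure)
Violet → 7 (second significant figure)
White → 9 (third significant figure)
Red → ×10^2 multiplier
779 × 100 = 77900 Ω

77900 Ω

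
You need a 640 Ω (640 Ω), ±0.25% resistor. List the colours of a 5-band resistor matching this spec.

640 Ω = 640 × 10^0.
6 → blue
4 → yellow
0 → black
Multiplier 10^0 → black.
±0.25% tolerance → blue.

blue, yellow, black, black, blue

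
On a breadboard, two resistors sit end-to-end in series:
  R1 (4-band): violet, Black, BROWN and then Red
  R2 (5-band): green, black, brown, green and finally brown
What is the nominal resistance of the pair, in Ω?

R1: violet, black → 70; brown ×10 → 700 Ω.
R2: green, black, brown → 501; green ×10^5 → 50100000 Ω.
Series: 700 + 50100000 = 50100700 Ω.

50100700 Ω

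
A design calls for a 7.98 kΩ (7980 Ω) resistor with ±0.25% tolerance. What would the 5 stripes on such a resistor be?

7980 Ω = 798 × 10^1.
7 → violet
9 → white
8 → grey
Multiplier 10^1 → brown.
±0.25% tolerance → blue.

violet, white, grey, brown, blue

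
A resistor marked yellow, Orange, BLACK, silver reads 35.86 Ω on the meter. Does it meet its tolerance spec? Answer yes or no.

no

Yellow → 4 (first significant figure)
Orange → 3 (second significant figure)
Black → ×1 multiplier
Silver → ±10% tolerance
43 × 1 = 43 Ω
Allowed range: 38.7 Ω to 47.3 Ω.
35.86 Ω lies outside that range.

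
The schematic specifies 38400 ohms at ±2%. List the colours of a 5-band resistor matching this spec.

orange, grey, yellow, red, red

38400 Ω = 384 × 10^2.
3 → orange
8 → grey
4 → yellow
Multiplier 10^2 → red.
±2% tolerance → red.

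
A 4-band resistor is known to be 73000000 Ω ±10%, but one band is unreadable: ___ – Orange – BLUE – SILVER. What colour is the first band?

73000000 Ω = 73 × 10^6.
The first band gives digit 7 of the significand, and 7 is violet.

violet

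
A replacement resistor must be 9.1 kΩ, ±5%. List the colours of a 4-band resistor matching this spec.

9100 Ω = 91 × 10^2.
9 → white
1 → brown
Multiplier 10^2 → red.
±5% tolerance → gold.

white, brown, red, gold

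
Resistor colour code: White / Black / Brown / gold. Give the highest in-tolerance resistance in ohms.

945 Ω

White → 9 (first significant figure)
Black → 0 (second significant figure)
Brown → ×10 multiplier
Gold → ±5% tolerance
90 × 10 = 900 Ω
Highest = 900 × (1 + 5/100) = 945 Ω.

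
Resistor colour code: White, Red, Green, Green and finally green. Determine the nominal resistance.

White → 9 (first significant figure)
Red → 2 (second significant figure)
Green → 5 (third significant figure)
Green → ×10^5 multiplier
925 × 100000 = 92500000 Ω

92500000 Ω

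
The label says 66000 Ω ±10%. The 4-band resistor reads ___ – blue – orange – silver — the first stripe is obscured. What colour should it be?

blue

66000 Ω = 66 × 10^3.
The first band gives digit 6 of the significand, and 6 is blue.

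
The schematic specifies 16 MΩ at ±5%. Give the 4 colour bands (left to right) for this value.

16000000 Ω = 16 × 10^6.
1 → brown
6 → blue
Multiplier 10^6 → blue.
±5% tolerance → gold.

brown, blue, blue, gold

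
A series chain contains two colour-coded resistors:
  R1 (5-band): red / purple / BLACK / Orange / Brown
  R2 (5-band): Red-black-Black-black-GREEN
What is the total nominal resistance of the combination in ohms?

270200 Ω

R1: red, violet, black → 270; orange ×10^3 → 270000 Ω.
R2: red, black, black → 200; black ×1 → 200 Ω.
Series: 270000 + 200 = 270200 Ω.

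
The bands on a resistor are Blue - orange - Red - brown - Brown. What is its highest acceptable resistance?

6383.2 Ω

Blue → 6 (first significant figure)
Orange → 3 (second significant figure)
Red → 2 (third significant figure)
Brown → ×10 multiplier
Brown → ±1% tolerance
632 × 10 = 6320 Ω
Highest = 6320 × (1 + 1/100) = 6383.2 Ω.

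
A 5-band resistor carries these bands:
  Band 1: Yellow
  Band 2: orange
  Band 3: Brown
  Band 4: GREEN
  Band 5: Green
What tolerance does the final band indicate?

The last band, green, is the tolerance band.
Green corresponds to ±0.5%.

±0.5%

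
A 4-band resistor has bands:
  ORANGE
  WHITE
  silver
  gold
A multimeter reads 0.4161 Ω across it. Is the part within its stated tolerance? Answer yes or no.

Orange → 3 (first significant figure)
White → 9 (second significant figure)
Silver → ×0.01 multiplier
Gold → ±5% tolerance
39 × 0.01 = 0.39 Ω
Allowed range: 0.3705 Ω to 0.4095 Ω.
0.4161 Ω lies outside that range.

no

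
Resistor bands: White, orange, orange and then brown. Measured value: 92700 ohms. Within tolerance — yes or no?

yes

White → 9 (first significant figure)
Orange → 3 (second significant figure)
Orange → ×10^3 multiplier
Brown → ±1% tolerance
93 × 1000 = 93000 Ω
Allowed range: 92070 Ω to 93930 Ω.
92700 ohms lies inside that range.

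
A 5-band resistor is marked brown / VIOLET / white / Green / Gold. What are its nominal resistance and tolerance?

Brown → 1 (first significant figure)
Violet → 7 (second significant figure)
White → 9 (third significant figure)
Green → ×10^5 multiplier
Gold → ±5% tolerance
179 × 100000 = 17900000 Ω

17900000 Ω ±5%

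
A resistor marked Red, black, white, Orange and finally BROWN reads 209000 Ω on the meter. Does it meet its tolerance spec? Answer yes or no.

yes

Red → 2 (first significant figure)
Black → 0 (second significant figure)
White → 9 (third significant figure)
Orange → ×10^3 multiplier
Brown → ±1% tolerance
209 × 1000 = 209000 Ω
Allowed range: 206910 Ω to 211090 Ω.
209000 Ω lies inside that range.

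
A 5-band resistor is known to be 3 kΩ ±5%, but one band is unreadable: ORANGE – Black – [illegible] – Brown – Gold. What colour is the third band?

black

3000 Ω = 300 × 10^1.
The third band gives digit 0 of the significand, and 0 is black.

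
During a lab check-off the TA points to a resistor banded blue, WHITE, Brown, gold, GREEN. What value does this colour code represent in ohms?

69.1 Ω

Blue → 6 (first significant figure)
White → 9 (second significant figure)
Brown → 1 (third significant figure)
Gold → ×0.1 multiplier
691 × 0.1 = 69.1 Ω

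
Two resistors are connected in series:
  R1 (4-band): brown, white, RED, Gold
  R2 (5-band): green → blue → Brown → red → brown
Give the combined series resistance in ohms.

R1: brown, white → 19; red ×10^2 → 1900 Ω.
R2: green, blue, brown → 561; red ×10^2 → 56100 Ω.
Series: 1900 + 56100 = 58000 Ω.

58000 Ω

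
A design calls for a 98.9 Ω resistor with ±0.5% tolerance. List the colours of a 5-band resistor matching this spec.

white, grey, white, gold, green

98.9 Ω = 989 × 10^-1.
9 → white
8 → grey
9 → white
Multiplier 10^-1 → gold.
±0.5% tolerance → green.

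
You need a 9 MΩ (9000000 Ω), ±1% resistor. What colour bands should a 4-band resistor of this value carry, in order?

9000000 Ω = 90 × 10^5.
9 → white
0 → black
Multiplier 10^5 → green.
±1% tolerance → brown.

white, black, green, brown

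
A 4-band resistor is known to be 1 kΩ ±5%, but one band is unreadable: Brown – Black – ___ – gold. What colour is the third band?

red

1000 Ω = 10 × 10^2.
The third band is the multiplier, 10^2, which is red.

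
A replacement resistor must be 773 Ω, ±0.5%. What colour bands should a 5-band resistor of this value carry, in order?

773 Ω = 773 × 10^0.
7 → violet
7 → violet
3 → orange
Multiplier 10^0 → black.
±0.5% tolerance → green.

violet, violet, orange, black, green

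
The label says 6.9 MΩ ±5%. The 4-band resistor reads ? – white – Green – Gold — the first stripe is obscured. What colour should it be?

6900000 Ω = 69 × 10^5.
The first band gives digit 6 of the significand, and 6 is blue.

blue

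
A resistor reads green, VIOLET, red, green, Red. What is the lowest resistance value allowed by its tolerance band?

56056000 Ω

Green → 5 (first significant figure)
Violet → 7 (second significant figure)
Red → 2 (third significant figure)
Green → ×10^5 multiplier
Red → ±2% tolerance
572 × 100000 = 57200000 Ω
Lowest = 57200000 × (1 − 2/100) = 56056000 Ω.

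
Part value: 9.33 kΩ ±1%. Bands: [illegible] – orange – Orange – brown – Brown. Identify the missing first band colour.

white

9330 Ω = 933 × 10^1.
The first band gives digit 9 of the significand, and 9 is white.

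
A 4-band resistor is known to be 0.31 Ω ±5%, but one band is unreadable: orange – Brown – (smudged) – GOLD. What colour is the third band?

0.31 Ω = 31 × 10^-2.
The third band is the multiplier, 10^-2, which is silver.

silver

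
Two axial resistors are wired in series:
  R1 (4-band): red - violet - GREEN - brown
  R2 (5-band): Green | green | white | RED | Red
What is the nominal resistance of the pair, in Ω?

2755900 Ω

R1: red, violet → 27; green ×10^5 → 2700000 Ω.
R2: green, green, white → 559; red ×10^2 → 55900 Ω.
Series: 2700000 + 55900 = 2755900 Ω.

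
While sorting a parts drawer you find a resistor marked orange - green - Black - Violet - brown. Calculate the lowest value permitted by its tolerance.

Orange → 3 (first significant figure)
Green → 5 (second significant figure)
Black → 0 (third significant figure)
Violet → ×10^7 multiplier
Brown → ±1% tolerance
350 × 10000000 = 3500000000 Ω
Lowest = 3500000000 × (1 − 1/100) = 3465000000 Ω.

3465000000 Ω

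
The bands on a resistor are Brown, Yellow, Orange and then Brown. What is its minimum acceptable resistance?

Brown → 1 (first significant figure)
Yellow → 4 (second significant figure)
Orange → ×10^3 multiplier
Brown → ±1% tolerance
14 × 1000 = 14000 Ω
Minimum = 14000 × (1 − 1/100) = 13860 Ω.

13860 Ω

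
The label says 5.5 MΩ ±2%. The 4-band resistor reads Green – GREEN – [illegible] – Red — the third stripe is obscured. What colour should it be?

5500000 Ω = 55 × 10^5.
The third band is the multiplier, 10^5, which is green.

green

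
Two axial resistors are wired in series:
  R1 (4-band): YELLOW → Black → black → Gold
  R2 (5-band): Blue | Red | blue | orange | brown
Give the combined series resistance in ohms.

R1: yellow, black → 40; black ×1 → 40 Ω.
R2: blue, red, blue → 626; orange ×10^3 → 626000 Ω.
Series: 40 + 626000 = 626040 Ω.

626040 Ω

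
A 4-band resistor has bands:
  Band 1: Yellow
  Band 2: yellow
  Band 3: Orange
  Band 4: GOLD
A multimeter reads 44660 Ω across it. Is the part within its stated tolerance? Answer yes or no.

yes

Yellow → 4 (first significant figure)
Yellow → 4 (second significant figure)
Orange → ×10^3 multiplier
Gold → ±5% tolerance
44 × 1000 = 44000 Ω
Allowed range: 41800 Ω to 46200 Ω.
44660 Ω lies inside that range.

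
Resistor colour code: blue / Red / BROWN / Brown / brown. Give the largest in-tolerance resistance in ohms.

6272.1 Ω

Blue → 6 (first significant figure)
Red → 2 (second significant figure)
Brown → 1 (third significant figure)
Brown → ×10 multiplier
Brown → ±1% tolerance
621 × 10 = 6210 Ω
Largest = 6210 × (1 + 1/100) = 6272.1 Ω.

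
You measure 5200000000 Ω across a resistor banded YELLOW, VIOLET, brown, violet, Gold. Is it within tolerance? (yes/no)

no

Yellow → 4 (first significant figure)
Violet → 7 (second significant figure)
Brown → 1 (third significant figure)
Violet → ×10^7 multiplier
Gold → ±5% tolerance
471 × 10000000 = 4710000000 Ω
Allowed range: 4474500000 Ω to 4945500000 Ω.
5200000000 Ω lies outside that range.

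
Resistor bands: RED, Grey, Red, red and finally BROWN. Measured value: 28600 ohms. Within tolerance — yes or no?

Red → 2 (first significant figure)
Grey → 8 (second significant figure)
Red → 2 (third significant figure)
Red → ×10^2 multiplier
Brown → ±1% tolerance
282 × 100 = 28200 Ω
Allowed range: 27918 Ω to 28482 Ω.
28600 ohms lies outside that range.

no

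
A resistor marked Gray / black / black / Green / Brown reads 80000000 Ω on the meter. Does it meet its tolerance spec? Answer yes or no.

Grey → 8 (first significant figure)
Black → 0 (second significant figure)
Black → 0 (third significant figure)
Green → ×10^5 multiplier
Brown → ±1% tolerance
800 × 100000 = 80000000 Ω
Allowed range: 79200000 Ω to 80800000 Ω.
80000000 Ω lies inside that range.

yes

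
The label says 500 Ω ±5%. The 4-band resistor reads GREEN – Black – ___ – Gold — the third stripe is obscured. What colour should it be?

brown

500 Ω = 50 × 10^1.
The third band is the multiplier, 10^1, which is brown.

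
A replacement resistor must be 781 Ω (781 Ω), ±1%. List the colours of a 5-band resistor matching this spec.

violet, grey, brown, black, brown

781 Ω = 781 × 10^0.
7 → violet
8 → grey
1 → brown
Multiplier 10^0 → black.
±1% tolerance → brown.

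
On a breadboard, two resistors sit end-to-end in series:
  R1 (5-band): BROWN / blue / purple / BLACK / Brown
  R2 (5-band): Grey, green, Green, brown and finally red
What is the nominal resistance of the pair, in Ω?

R1: brown, blue, violet → 167; black ×1 → 167 Ω.
R2: grey, green, green → 855; brown ×10 → 8550 Ω.
Series: 167 + 8550 = 8717 Ω.

8717 Ω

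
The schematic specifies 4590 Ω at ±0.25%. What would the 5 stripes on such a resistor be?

yellow, green, white, brown, blue

4590 Ω = 459 × 10^1.
4 → yellow
5 → green
9 → white
Multiplier 10^1 → brown.
±0.25% tolerance → blue.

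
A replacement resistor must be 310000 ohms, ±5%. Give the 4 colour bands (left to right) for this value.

orange, brown, yellow, gold

310000 Ω = 31 × 10^4.
3 → orange
1 → brown
Multiplier 10^4 → yellow.
±5% tolerance → gold.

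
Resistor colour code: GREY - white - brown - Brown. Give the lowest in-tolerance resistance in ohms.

Grey → 8 (first significant figure)
White → 9 (second significant figure)
Brown → ×10 multiplier
Brown → ±1% tolerance
89 × 10 = 890 Ω
Lowest = 890 × (1 − 1/100) = 881.1 Ω.

881.1 Ω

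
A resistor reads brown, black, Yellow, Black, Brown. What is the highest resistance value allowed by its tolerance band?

105.04 Ω

Brown → 1 (first significant figure)
Black → 0 (second significant figure)
Yellow → 4 (third significant figure)
Black → ×1 multiplier
Brown → ±1% tolerance
104 × 1 = 104 Ω
Highest = 104 × (1 + 1/100) = 105.04 Ω.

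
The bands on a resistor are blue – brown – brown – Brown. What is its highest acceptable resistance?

Blue → 6 (first significant figure)
Brown → 1 (second significant figure)
Brown → ×10 multiplier
Brown → ±1% tolerance
61 × 10 = 610 Ω
Highest = 610 × (1 + 1/100) = 616.1 Ω.

616.1 Ω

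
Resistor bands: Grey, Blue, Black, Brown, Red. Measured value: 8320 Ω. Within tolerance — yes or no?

Grey → 8 (first significant figure)
Blue → 6 (second significant figure)
Black → 0 (third significant figure)
Brown → ×10 multiplier
Red → ±2% tolerance
860 × 10 = 8600 Ω
Allowed range: 8428 Ω to 8772 Ω.
8320 Ω lies outside that range.

no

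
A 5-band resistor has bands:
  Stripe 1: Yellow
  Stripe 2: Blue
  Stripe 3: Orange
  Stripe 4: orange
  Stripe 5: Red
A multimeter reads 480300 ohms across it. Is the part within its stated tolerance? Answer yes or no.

no

Yellow → 4 (first significant figure)
Blue → 6 (second significant figure)
Orange → 3 (third significant figure)
Orange → ×10^3 multiplier
Red → ±2% tolerance
463 × 1000 = 463000 Ω
Allowed range: 453740 Ω to 472260 Ω.
480300 ohms lies outside that range.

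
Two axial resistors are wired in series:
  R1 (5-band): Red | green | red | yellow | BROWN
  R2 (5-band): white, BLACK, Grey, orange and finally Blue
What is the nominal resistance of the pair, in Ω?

3428000 Ω

R1: red, green, red → 252; yellow ×10^4 → 2520000 Ω.
R2: white, black, grey → 908; orange ×10^3 → 908000 Ω.
Series: 2520000 + 908000 = 3428000 Ω.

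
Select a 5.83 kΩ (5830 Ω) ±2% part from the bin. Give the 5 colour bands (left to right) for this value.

5830 Ω = 583 × 10^1.
5 → green
8 → grey
3 → orange
Multiplier 10^1 → brown.
±2% tolerance → red.

green, grey, orange, brown, red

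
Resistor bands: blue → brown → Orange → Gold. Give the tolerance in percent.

±5%

The last band, gold, is the tolerance band.
Gold corresponds to ±5%.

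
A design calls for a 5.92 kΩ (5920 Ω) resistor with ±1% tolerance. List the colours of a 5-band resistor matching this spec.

5920 Ω = 592 × 10^1.
5 → green
9 → white
2 → red
Multiplier 10^1 → brown.
±1% tolerance → brown.

green, white, red, brown, brown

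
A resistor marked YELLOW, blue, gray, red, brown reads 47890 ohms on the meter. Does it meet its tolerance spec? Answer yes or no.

no

Yellow → 4 (first significant figure)
Blue → 6 (second significant figure)
Grey → 8 (third significant figure)
Red → ×10^2 multiplier
Brown → ±1% tolerance
468 × 100 = 46800 Ω
Allowed range: 46332 Ω to 47268 Ω.
47890 ohms lies outside that range.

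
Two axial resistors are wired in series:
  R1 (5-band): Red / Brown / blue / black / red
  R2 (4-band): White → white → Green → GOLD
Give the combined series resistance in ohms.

9900216 Ω

R1: red, brown, blue → 216; black ×1 → 216 Ω.
R2: white, white → 99; green ×10^5 → 9900000 Ω.
Series: 216 + 9900000 = 9900216 Ω.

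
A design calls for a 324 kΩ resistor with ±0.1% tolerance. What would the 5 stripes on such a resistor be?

324000 Ω = 324 × 10^3.
3 → orange
2 → red
4 → yellow
Multiplier 10^3 → orange.
±0.1% tolerance → violet.

orange, red, yellow, orange, violet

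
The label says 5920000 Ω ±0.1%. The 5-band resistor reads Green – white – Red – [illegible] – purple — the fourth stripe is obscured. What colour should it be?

yellow

5920000 Ω = 592 × 10^4.
The fourth band is the multiplier, 10^4, which is yellow.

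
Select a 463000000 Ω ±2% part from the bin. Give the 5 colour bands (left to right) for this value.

463000000 Ω = 463 × 10^6.
4 → yellow
6 → blue
3 → orange
Multiplier 10^6 → blue.
±2% tolerance → red.

yellow, blue, orange, blue, red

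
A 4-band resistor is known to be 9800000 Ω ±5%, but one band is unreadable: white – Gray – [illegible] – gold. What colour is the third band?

green

9800000 Ω = 98 × 10^5.
The third band is the multiplier, 10^5, which is green.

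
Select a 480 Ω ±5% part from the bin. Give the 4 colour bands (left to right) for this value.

480 Ω = 48 × 10^1.
4 → yellow
8 → grey
Multiplier 10^1 → brown.
±5% tolerance → gold.

yellow, grey, brown, gold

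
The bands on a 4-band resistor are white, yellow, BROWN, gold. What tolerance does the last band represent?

The last band, gold, is the tolerance band.
Gold corresponds to ±5%.

±5%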